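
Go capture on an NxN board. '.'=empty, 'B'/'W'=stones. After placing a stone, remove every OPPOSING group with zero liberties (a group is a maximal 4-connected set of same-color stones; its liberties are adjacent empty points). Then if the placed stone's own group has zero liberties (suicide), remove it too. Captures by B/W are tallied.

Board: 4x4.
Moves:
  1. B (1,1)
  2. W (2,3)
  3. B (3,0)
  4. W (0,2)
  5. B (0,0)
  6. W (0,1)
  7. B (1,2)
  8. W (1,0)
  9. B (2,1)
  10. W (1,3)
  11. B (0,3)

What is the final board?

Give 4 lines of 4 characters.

Move 1: B@(1,1) -> caps B=0 W=0
Move 2: W@(2,3) -> caps B=0 W=0
Move 3: B@(3,0) -> caps B=0 W=0
Move 4: W@(0,2) -> caps B=0 W=0
Move 5: B@(0,0) -> caps B=0 W=0
Move 6: W@(0,1) -> caps B=0 W=0
Move 7: B@(1,2) -> caps B=0 W=0
Move 8: W@(1,0) -> caps B=0 W=1
Move 9: B@(2,1) -> caps B=0 W=1
Move 10: W@(1,3) -> caps B=0 W=1
Move 11: B@(0,3) -> caps B=0 W=1

Answer: .WW.
WBBW
.B.W
B...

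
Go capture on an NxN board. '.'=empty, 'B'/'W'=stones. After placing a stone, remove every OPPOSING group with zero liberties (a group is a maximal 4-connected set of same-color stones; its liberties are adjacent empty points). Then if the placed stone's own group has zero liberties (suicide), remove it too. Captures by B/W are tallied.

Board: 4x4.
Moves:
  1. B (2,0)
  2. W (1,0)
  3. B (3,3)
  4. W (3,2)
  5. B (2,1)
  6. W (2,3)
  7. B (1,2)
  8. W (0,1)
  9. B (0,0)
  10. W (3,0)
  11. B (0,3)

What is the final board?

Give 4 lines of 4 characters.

Move 1: B@(2,0) -> caps B=0 W=0
Move 2: W@(1,0) -> caps B=0 W=0
Move 3: B@(3,3) -> caps B=0 W=0
Move 4: W@(3,2) -> caps B=0 W=0
Move 5: B@(2,1) -> caps B=0 W=0
Move 6: W@(2,3) -> caps B=0 W=1
Move 7: B@(1,2) -> caps B=0 W=1
Move 8: W@(0,1) -> caps B=0 W=1
Move 9: B@(0,0) -> caps B=0 W=1
Move 10: W@(3,0) -> caps B=0 W=1
Move 11: B@(0,3) -> caps B=0 W=1

Answer: .W.B
W.B.
BB.W
W.W.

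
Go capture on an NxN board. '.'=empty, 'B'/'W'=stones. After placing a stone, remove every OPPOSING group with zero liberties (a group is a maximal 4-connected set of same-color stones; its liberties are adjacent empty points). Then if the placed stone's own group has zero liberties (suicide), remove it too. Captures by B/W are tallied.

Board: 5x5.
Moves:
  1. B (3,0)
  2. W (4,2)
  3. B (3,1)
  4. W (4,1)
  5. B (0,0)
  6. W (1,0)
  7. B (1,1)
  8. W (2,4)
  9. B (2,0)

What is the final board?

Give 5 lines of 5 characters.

Move 1: B@(3,0) -> caps B=0 W=0
Move 2: W@(4,2) -> caps B=0 W=0
Move 3: B@(3,1) -> caps B=0 W=0
Move 4: W@(4,1) -> caps B=0 W=0
Move 5: B@(0,0) -> caps B=0 W=0
Move 6: W@(1,0) -> caps B=0 W=0
Move 7: B@(1,1) -> caps B=0 W=0
Move 8: W@(2,4) -> caps B=0 W=0
Move 9: B@(2,0) -> caps B=1 W=0

Answer: B....
.B...
B...W
BB...
.WW..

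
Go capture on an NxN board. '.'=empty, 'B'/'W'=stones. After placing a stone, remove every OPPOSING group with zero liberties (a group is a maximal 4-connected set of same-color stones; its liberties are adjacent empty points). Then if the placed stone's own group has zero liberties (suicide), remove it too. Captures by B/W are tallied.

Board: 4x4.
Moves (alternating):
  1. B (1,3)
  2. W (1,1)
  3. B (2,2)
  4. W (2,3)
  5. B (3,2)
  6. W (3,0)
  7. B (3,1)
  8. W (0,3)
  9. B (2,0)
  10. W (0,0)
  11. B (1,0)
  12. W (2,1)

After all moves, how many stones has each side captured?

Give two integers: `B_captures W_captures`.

Answer: 1 0

Derivation:
Move 1: B@(1,3) -> caps B=0 W=0
Move 2: W@(1,1) -> caps B=0 W=0
Move 3: B@(2,2) -> caps B=0 W=0
Move 4: W@(2,3) -> caps B=0 W=0
Move 5: B@(3,2) -> caps B=0 W=0
Move 6: W@(3,0) -> caps B=0 W=0
Move 7: B@(3,1) -> caps B=0 W=0
Move 8: W@(0,3) -> caps B=0 W=0
Move 9: B@(2,0) -> caps B=1 W=0
Move 10: W@(0,0) -> caps B=1 W=0
Move 11: B@(1,0) -> caps B=1 W=0
Move 12: W@(2,1) -> caps B=1 W=0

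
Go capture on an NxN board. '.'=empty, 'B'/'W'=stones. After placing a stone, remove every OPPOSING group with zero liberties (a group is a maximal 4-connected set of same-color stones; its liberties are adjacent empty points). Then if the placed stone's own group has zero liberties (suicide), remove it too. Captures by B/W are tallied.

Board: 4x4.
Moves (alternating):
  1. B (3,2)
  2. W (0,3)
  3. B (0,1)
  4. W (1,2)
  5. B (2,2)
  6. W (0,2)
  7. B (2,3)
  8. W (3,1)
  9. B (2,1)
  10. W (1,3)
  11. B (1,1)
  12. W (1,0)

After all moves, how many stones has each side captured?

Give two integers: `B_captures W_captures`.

Answer: 4 0

Derivation:
Move 1: B@(3,2) -> caps B=0 W=0
Move 2: W@(0,3) -> caps B=0 W=0
Move 3: B@(0,1) -> caps B=0 W=0
Move 4: W@(1,2) -> caps B=0 W=0
Move 5: B@(2,2) -> caps B=0 W=0
Move 6: W@(0,2) -> caps B=0 W=0
Move 7: B@(2,3) -> caps B=0 W=0
Move 8: W@(3,1) -> caps B=0 W=0
Move 9: B@(2,1) -> caps B=0 W=0
Move 10: W@(1,3) -> caps B=0 W=0
Move 11: B@(1,1) -> caps B=4 W=0
Move 12: W@(1,0) -> caps B=4 W=0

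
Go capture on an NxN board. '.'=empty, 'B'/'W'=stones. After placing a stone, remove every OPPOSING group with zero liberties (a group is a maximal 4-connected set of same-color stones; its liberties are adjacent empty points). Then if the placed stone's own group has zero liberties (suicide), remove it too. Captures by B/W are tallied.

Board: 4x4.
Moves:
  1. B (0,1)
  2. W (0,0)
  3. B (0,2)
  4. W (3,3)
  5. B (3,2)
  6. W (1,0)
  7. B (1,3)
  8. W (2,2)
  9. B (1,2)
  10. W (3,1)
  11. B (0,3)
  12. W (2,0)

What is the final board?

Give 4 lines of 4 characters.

Answer: WBBB
W.BB
W.W.
.W.W

Derivation:
Move 1: B@(0,1) -> caps B=0 W=0
Move 2: W@(0,0) -> caps B=0 W=0
Move 3: B@(0,2) -> caps B=0 W=0
Move 4: W@(3,3) -> caps B=0 W=0
Move 5: B@(3,2) -> caps B=0 W=0
Move 6: W@(1,0) -> caps B=0 W=0
Move 7: B@(1,3) -> caps B=0 W=0
Move 8: W@(2,2) -> caps B=0 W=0
Move 9: B@(1,2) -> caps B=0 W=0
Move 10: W@(3,1) -> caps B=0 W=1
Move 11: B@(0,3) -> caps B=0 W=1
Move 12: W@(2,0) -> caps B=0 W=1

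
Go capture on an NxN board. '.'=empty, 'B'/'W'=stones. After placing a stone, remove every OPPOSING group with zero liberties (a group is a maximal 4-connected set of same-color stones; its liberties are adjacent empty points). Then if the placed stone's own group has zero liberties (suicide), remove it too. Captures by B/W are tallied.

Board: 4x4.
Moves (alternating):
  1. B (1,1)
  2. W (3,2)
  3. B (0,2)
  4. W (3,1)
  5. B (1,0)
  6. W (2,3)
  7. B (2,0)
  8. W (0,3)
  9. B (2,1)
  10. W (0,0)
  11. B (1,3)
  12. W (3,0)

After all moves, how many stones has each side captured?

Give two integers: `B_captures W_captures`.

Move 1: B@(1,1) -> caps B=0 W=0
Move 2: W@(3,2) -> caps B=0 W=0
Move 3: B@(0,2) -> caps B=0 W=0
Move 4: W@(3,1) -> caps B=0 W=0
Move 5: B@(1,0) -> caps B=0 W=0
Move 6: W@(2,3) -> caps B=0 W=0
Move 7: B@(2,0) -> caps B=0 W=0
Move 8: W@(0,3) -> caps B=0 W=0
Move 9: B@(2,1) -> caps B=0 W=0
Move 10: W@(0,0) -> caps B=0 W=0
Move 11: B@(1,3) -> caps B=1 W=0
Move 12: W@(3,0) -> caps B=1 W=0

Answer: 1 0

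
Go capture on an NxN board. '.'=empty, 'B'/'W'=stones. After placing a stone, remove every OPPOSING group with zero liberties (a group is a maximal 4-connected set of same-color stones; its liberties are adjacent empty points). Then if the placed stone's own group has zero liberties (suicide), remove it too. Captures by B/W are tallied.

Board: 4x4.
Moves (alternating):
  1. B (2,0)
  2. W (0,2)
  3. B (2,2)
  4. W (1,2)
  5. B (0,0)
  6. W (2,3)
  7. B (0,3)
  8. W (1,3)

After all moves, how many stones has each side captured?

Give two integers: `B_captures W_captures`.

Answer: 0 1

Derivation:
Move 1: B@(2,0) -> caps B=0 W=0
Move 2: W@(0,2) -> caps B=0 W=0
Move 3: B@(2,2) -> caps B=0 W=0
Move 4: W@(1,2) -> caps B=0 W=0
Move 5: B@(0,0) -> caps B=0 W=0
Move 6: W@(2,3) -> caps B=0 W=0
Move 7: B@(0,3) -> caps B=0 W=0
Move 8: W@(1,3) -> caps B=0 W=1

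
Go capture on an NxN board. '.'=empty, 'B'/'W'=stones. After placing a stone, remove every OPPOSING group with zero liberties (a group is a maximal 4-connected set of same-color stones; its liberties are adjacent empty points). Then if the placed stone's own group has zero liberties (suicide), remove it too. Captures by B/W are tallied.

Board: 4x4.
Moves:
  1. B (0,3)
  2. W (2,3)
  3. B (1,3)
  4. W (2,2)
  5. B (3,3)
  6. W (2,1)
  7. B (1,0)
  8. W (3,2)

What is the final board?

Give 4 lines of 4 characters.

Answer: ...B
B..B
.WWW
..W.

Derivation:
Move 1: B@(0,3) -> caps B=0 W=0
Move 2: W@(2,3) -> caps B=0 W=0
Move 3: B@(1,3) -> caps B=0 W=0
Move 4: W@(2,2) -> caps B=0 W=0
Move 5: B@(3,3) -> caps B=0 W=0
Move 6: W@(2,1) -> caps B=0 W=0
Move 7: B@(1,0) -> caps B=0 W=0
Move 8: W@(3,2) -> caps B=0 W=1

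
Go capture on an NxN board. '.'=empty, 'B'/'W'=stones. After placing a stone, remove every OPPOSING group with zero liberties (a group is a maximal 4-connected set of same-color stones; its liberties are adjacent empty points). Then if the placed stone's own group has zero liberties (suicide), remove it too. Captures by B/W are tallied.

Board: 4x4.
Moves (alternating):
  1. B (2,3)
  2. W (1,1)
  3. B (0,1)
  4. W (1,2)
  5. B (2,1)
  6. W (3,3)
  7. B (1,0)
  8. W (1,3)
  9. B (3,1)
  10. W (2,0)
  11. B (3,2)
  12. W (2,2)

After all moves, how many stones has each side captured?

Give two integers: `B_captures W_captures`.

Move 1: B@(2,3) -> caps B=0 W=0
Move 2: W@(1,1) -> caps B=0 W=0
Move 3: B@(0,1) -> caps B=0 W=0
Move 4: W@(1,2) -> caps B=0 W=0
Move 5: B@(2,1) -> caps B=0 W=0
Move 6: W@(3,3) -> caps B=0 W=0
Move 7: B@(1,0) -> caps B=0 W=0
Move 8: W@(1,3) -> caps B=0 W=0
Move 9: B@(3,1) -> caps B=0 W=0
Move 10: W@(2,0) -> caps B=0 W=0
Move 11: B@(3,2) -> caps B=1 W=0
Move 12: W@(2,2) -> caps B=1 W=0

Answer: 1 0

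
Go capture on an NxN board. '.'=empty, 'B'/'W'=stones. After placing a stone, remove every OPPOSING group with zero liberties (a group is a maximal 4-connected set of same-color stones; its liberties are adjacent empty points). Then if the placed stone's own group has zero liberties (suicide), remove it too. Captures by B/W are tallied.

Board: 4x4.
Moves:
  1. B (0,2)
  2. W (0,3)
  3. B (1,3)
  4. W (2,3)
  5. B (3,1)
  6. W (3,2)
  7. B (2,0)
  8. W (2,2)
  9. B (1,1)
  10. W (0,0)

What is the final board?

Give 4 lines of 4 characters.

Move 1: B@(0,2) -> caps B=0 W=0
Move 2: W@(0,3) -> caps B=0 W=0
Move 3: B@(1,3) -> caps B=1 W=0
Move 4: W@(2,3) -> caps B=1 W=0
Move 5: B@(3,1) -> caps B=1 W=0
Move 6: W@(3,2) -> caps B=1 W=0
Move 7: B@(2,0) -> caps B=1 W=0
Move 8: W@(2,2) -> caps B=1 W=0
Move 9: B@(1,1) -> caps B=1 W=0
Move 10: W@(0,0) -> caps B=1 W=0

Answer: W.B.
.B.B
B.WW
.BW.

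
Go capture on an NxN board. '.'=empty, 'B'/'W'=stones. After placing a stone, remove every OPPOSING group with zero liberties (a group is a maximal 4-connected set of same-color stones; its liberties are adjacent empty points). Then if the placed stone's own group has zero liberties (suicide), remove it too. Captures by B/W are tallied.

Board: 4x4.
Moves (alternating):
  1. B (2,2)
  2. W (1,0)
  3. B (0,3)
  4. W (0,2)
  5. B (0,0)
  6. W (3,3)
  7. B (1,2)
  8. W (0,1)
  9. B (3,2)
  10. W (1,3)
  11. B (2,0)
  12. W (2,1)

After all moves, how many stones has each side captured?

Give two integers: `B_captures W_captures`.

Move 1: B@(2,2) -> caps B=0 W=0
Move 2: W@(1,0) -> caps B=0 W=0
Move 3: B@(0,3) -> caps B=0 W=0
Move 4: W@(0,2) -> caps B=0 W=0
Move 5: B@(0,0) -> caps B=0 W=0
Move 6: W@(3,3) -> caps B=0 W=0
Move 7: B@(1,2) -> caps B=0 W=0
Move 8: W@(0,1) -> caps B=0 W=1
Move 9: B@(3,2) -> caps B=0 W=1
Move 10: W@(1,3) -> caps B=0 W=2
Move 11: B@(2,0) -> caps B=0 W=2
Move 12: W@(2,1) -> caps B=0 W=2

Answer: 0 2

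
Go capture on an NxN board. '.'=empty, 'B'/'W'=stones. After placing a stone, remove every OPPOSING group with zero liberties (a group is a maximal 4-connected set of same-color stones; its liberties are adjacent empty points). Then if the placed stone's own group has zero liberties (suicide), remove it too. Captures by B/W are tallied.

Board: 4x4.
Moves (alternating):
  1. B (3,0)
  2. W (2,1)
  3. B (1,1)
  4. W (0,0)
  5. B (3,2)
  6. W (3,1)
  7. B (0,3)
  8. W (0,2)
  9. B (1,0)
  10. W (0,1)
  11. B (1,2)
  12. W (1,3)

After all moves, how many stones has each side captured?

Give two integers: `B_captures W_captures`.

Answer: 3 0

Derivation:
Move 1: B@(3,0) -> caps B=0 W=0
Move 2: W@(2,1) -> caps B=0 W=0
Move 3: B@(1,1) -> caps B=0 W=0
Move 4: W@(0,0) -> caps B=0 W=0
Move 5: B@(3,2) -> caps B=0 W=0
Move 6: W@(3,1) -> caps B=0 W=0
Move 7: B@(0,3) -> caps B=0 W=0
Move 8: W@(0,2) -> caps B=0 W=0
Move 9: B@(1,0) -> caps B=0 W=0
Move 10: W@(0,1) -> caps B=0 W=0
Move 11: B@(1,2) -> caps B=3 W=0
Move 12: W@(1,3) -> caps B=3 W=0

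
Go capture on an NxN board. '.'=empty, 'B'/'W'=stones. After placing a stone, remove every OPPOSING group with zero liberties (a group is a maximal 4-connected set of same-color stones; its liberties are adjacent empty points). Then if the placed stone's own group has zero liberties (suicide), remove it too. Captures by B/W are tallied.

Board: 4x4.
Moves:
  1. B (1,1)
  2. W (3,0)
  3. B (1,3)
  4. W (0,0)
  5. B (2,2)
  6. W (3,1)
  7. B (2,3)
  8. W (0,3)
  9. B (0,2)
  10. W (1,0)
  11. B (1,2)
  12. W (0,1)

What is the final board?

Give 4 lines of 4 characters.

Move 1: B@(1,1) -> caps B=0 W=0
Move 2: W@(3,0) -> caps B=0 W=0
Move 3: B@(1,3) -> caps B=0 W=0
Move 4: W@(0,0) -> caps B=0 W=0
Move 5: B@(2,2) -> caps B=0 W=0
Move 6: W@(3,1) -> caps B=0 W=0
Move 7: B@(2,3) -> caps B=0 W=0
Move 8: W@(0,3) -> caps B=0 W=0
Move 9: B@(0,2) -> caps B=1 W=0
Move 10: W@(1,0) -> caps B=1 W=0
Move 11: B@(1,2) -> caps B=1 W=0
Move 12: W@(0,1) -> caps B=1 W=0

Answer: WWB.
WBBB
..BB
WW..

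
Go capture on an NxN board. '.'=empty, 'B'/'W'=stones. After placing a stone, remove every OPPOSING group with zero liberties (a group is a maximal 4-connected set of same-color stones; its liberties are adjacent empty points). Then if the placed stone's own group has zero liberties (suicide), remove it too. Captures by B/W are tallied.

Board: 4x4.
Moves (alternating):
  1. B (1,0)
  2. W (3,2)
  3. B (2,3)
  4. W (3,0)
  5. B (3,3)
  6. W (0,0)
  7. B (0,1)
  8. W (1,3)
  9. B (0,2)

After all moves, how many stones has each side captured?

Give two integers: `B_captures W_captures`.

Answer: 1 0

Derivation:
Move 1: B@(1,0) -> caps B=0 W=0
Move 2: W@(3,2) -> caps B=0 W=0
Move 3: B@(2,3) -> caps B=0 W=0
Move 4: W@(3,0) -> caps B=0 W=0
Move 5: B@(3,3) -> caps B=0 W=0
Move 6: W@(0,0) -> caps B=0 W=0
Move 7: B@(0,1) -> caps B=1 W=0
Move 8: W@(1,3) -> caps B=1 W=0
Move 9: B@(0,2) -> caps B=1 W=0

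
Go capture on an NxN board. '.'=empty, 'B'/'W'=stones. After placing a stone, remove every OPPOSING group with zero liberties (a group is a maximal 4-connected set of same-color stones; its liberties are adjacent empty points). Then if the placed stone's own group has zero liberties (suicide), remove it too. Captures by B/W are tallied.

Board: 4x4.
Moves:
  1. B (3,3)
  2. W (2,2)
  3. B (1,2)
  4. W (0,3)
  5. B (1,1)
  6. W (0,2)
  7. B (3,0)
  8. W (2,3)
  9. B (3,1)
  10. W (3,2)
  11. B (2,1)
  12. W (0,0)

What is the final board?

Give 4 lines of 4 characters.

Move 1: B@(3,3) -> caps B=0 W=0
Move 2: W@(2,2) -> caps B=0 W=0
Move 3: B@(1,2) -> caps B=0 W=0
Move 4: W@(0,3) -> caps B=0 W=0
Move 5: B@(1,1) -> caps B=0 W=0
Move 6: W@(0,2) -> caps B=0 W=0
Move 7: B@(3,0) -> caps B=0 W=0
Move 8: W@(2,3) -> caps B=0 W=0
Move 9: B@(3,1) -> caps B=0 W=0
Move 10: W@(3,2) -> caps B=0 W=1
Move 11: B@(2,1) -> caps B=0 W=1
Move 12: W@(0,0) -> caps B=0 W=1

Answer: W.WW
.BB.
.BWW
BBW.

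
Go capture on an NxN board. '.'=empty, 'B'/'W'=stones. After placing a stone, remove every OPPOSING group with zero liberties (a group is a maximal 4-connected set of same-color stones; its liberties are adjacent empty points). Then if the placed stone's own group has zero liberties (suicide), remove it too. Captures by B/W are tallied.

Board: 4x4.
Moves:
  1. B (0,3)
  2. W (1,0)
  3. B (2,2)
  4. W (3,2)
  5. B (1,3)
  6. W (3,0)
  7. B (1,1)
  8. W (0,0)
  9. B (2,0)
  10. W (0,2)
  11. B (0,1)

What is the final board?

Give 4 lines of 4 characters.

Answer: .BWB
.B.B
B.B.
W.W.

Derivation:
Move 1: B@(0,3) -> caps B=0 W=0
Move 2: W@(1,0) -> caps B=0 W=0
Move 3: B@(2,2) -> caps B=0 W=0
Move 4: W@(3,2) -> caps B=0 W=0
Move 5: B@(1,3) -> caps B=0 W=0
Move 6: W@(3,0) -> caps B=0 W=0
Move 7: B@(1,1) -> caps B=0 W=0
Move 8: W@(0,0) -> caps B=0 W=0
Move 9: B@(2,0) -> caps B=0 W=0
Move 10: W@(0,2) -> caps B=0 W=0
Move 11: B@(0,1) -> caps B=2 W=0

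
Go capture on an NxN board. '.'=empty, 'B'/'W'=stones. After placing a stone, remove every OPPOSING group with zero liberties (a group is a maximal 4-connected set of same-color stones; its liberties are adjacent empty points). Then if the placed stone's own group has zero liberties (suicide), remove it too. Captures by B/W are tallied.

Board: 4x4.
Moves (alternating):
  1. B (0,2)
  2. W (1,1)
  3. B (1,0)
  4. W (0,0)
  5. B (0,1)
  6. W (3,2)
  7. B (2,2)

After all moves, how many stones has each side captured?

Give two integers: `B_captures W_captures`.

Answer: 1 0

Derivation:
Move 1: B@(0,2) -> caps B=0 W=0
Move 2: W@(1,1) -> caps B=0 W=0
Move 3: B@(1,0) -> caps B=0 W=0
Move 4: W@(0,0) -> caps B=0 W=0
Move 5: B@(0,1) -> caps B=1 W=0
Move 6: W@(3,2) -> caps B=1 W=0
Move 7: B@(2,2) -> caps B=1 W=0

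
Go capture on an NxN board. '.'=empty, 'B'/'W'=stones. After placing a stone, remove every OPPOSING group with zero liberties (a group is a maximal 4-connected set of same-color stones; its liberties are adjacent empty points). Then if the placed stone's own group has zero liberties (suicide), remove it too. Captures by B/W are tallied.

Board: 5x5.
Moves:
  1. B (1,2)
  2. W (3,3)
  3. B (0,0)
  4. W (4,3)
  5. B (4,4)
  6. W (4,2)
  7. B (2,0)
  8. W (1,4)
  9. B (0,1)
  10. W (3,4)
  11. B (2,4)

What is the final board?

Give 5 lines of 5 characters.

Answer: BB...
..B.W
B...B
...WW
..WW.

Derivation:
Move 1: B@(1,2) -> caps B=0 W=0
Move 2: W@(3,3) -> caps B=0 W=0
Move 3: B@(0,0) -> caps B=0 W=0
Move 4: W@(4,3) -> caps B=0 W=0
Move 5: B@(4,4) -> caps B=0 W=0
Move 6: W@(4,2) -> caps B=0 W=0
Move 7: B@(2,0) -> caps B=0 W=0
Move 8: W@(1,4) -> caps B=0 W=0
Move 9: B@(0,1) -> caps B=0 W=0
Move 10: W@(3,4) -> caps B=0 W=1
Move 11: B@(2,4) -> caps B=0 W=1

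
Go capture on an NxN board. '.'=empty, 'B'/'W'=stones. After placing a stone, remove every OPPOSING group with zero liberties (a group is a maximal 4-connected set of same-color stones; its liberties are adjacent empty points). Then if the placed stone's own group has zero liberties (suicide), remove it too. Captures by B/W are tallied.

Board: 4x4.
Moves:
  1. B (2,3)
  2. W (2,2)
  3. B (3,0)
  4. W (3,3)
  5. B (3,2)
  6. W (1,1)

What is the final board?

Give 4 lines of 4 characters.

Answer: ....
.W..
..WB
B.B.

Derivation:
Move 1: B@(2,3) -> caps B=0 W=0
Move 2: W@(2,2) -> caps B=0 W=0
Move 3: B@(3,0) -> caps B=0 W=0
Move 4: W@(3,3) -> caps B=0 W=0
Move 5: B@(3,2) -> caps B=1 W=0
Move 6: W@(1,1) -> caps B=1 W=0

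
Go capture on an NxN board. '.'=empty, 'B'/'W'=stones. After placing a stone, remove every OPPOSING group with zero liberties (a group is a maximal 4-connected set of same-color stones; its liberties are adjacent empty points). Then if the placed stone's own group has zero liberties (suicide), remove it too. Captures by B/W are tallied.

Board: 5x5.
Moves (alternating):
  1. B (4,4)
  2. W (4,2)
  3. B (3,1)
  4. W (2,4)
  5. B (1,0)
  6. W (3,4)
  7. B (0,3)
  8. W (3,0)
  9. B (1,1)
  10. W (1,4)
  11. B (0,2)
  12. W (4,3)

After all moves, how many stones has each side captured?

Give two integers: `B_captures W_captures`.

Answer: 0 1

Derivation:
Move 1: B@(4,4) -> caps B=0 W=0
Move 2: W@(4,2) -> caps B=0 W=0
Move 3: B@(3,1) -> caps B=0 W=0
Move 4: W@(2,4) -> caps B=0 W=0
Move 5: B@(1,0) -> caps B=0 W=0
Move 6: W@(3,4) -> caps B=0 W=0
Move 7: B@(0,3) -> caps B=0 W=0
Move 8: W@(3,0) -> caps B=0 W=0
Move 9: B@(1,1) -> caps B=0 W=0
Move 10: W@(1,4) -> caps B=0 W=0
Move 11: B@(0,2) -> caps B=0 W=0
Move 12: W@(4,3) -> caps B=0 W=1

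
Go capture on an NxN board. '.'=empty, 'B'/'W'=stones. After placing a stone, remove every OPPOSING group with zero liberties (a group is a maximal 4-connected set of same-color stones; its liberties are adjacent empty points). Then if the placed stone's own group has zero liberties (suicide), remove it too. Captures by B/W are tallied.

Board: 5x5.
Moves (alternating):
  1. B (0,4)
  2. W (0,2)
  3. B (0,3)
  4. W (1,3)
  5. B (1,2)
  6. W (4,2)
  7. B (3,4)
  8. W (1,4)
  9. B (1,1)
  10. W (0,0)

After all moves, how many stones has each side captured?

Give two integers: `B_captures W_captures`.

Answer: 0 2

Derivation:
Move 1: B@(0,4) -> caps B=0 W=0
Move 2: W@(0,2) -> caps B=0 W=0
Move 3: B@(0,3) -> caps B=0 W=0
Move 4: W@(1,3) -> caps B=0 W=0
Move 5: B@(1,2) -> caps B=0 W=0
Move 6: W@(4,2) -> caps B=0 W=0
Move 7: B@(3,4) -> caps B=0 W=0
Move 8: W@(1,4) -> caps B=0 W=2
Move 9: B@(1,1) -> caps B=0 W=2
Move 10: W@(0,0) -> caps B=0 W=2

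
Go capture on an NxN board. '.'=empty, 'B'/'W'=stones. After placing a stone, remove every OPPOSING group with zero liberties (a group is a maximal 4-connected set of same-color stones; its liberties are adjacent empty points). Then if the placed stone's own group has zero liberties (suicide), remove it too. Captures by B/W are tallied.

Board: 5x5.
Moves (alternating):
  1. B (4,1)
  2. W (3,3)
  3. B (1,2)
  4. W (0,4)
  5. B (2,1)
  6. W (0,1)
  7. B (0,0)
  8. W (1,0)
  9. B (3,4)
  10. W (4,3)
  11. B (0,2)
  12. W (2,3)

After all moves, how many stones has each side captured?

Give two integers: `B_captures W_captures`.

Answer: 0 1

Derivation:
Move 1: B@(4,1) -> caps B=0 W=0
Move 2: W@(3,3) -> caps B=0 W=0
Move 3: B@(1,2) -> caps B=0 W=0
Move 4: W@(0,4) -> caps B=0 W=0
Move 5: B@(2,1) -> caps B=0 W=0
Move 6: W@(0,1) -> caps B=0 W=0
Move 7: B@(0,0) -> caps B=0 W=0
Move 8: W@(1,0) -> caps B=0 W=1
Move 9: B@(3,4) -> caps B=0 W=1
Move 10: W@(4,3) -> caps B=0 W=1
Move 11: B@(0,2) -> caps B=0 W=1
Move 12: W@(2,3) -> caps B=0 W=1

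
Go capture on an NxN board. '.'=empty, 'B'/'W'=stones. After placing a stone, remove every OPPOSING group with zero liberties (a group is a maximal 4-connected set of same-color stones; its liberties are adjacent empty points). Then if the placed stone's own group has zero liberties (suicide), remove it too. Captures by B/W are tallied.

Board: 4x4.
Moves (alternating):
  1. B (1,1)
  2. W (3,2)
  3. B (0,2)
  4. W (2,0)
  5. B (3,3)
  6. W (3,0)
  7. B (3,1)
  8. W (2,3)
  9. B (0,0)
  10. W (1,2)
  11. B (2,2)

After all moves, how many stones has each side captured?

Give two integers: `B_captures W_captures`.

Move 1: B@(1,1) -> caps B=0 W=0
Move 2: W@(3,2) -> caps B=0 W=0
Move 3: B@(0,2) -> caps B=0 W=0
Move 4: W@(2,0) -> caps B=0 W=0
Move 5: B@(3,3) -> caps B=0 W=0
Move 6: W@(3,0) -> caps B=0 W=0
Move 7: B@(3,1) -> caps B=0 W=0
Move 8: W@(2,3) -> caps B=0 W=1
Move 9: B@(0,0) -> caps B=0 W=1
Move 10: W@(1,2) -> caps B=0 W=1
Move 11: B@(2,2) -> caps B=0 W=1

Answer: 0 1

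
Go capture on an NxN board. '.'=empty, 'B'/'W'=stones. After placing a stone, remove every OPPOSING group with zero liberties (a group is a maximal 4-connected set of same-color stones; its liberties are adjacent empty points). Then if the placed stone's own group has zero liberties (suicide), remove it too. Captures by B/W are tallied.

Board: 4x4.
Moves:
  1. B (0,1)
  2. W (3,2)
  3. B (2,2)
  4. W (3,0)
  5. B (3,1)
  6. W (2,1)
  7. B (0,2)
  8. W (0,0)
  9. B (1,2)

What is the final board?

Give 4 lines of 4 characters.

Answer: WBB.
..B.
.WB.
W.W.

Derivation:
Move 1: B@(0,1) -> caps B=0 W=0
Move 2: W@(3,2) -> caps B=0 W=0
Move 3: B@(2,2) -> caps B=0 W=0
Move 4: W@(3,0) -> caps B=0 W=0
Move 5: B@(3,1) -> caps B=0 W=0
Move 6: W@(2,1) -> caps B=0 W=1
Move 7: B@(0,2) -> caps B=0 W=1
Move 8: W@(0,0) -> caps B=0 W=1
Move 9: B@(1,2) -> caps B=0 W=1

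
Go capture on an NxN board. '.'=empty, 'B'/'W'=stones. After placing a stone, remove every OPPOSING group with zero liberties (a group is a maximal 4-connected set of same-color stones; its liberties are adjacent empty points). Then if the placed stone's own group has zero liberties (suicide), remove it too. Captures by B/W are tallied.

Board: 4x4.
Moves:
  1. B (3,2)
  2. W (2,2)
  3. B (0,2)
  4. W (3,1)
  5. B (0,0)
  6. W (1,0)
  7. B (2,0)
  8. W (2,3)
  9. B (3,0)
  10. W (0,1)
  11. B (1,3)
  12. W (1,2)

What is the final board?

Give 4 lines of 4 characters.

Answer: .WB.
W.WB
B.WW
BWB.

Derivation:
Move 1: B@(3,2) -> caps B=0 W=0
Move 2: W@(2,2) -> caps B=0 W=0
Move 3: B@(0,2) -> caps B=0 W=0
Move 4: W@(3,1) -> caps B=0 W=0
Move 5: B@(0,0) -> caps B=0 W=0
Move 6: W@(1,0) -> caps B=0 W=0
Move 7: B@(2,0) -> caps B=0 W=0
Move 8: W@(2,3) -> caps B=0 W=0
Move 9: B@(3,0) -> caps B=0 W=0
Move 10: W@(0,1) -> caps B=0 W=1
Move 11: B@(1,3) -> caps B=0 W=1
Move 12: W@(1,2) -> caps B=0 W=1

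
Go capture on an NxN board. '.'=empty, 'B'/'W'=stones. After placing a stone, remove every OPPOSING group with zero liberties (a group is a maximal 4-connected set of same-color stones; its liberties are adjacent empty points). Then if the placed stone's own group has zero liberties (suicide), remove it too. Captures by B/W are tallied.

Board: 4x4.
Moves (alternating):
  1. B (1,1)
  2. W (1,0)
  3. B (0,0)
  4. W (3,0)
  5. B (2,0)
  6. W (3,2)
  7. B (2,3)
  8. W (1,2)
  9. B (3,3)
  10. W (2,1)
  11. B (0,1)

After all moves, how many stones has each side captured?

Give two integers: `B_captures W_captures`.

Answer: 1 0

Derivation:
Move 1: B@(1,1) -> caps B=0 W=0
Move 2: W@(1,0) -> caps B=0 W=0
Move 3: B@(0,0) -> caps B=0 W=0
Move 4: W@(3,0) -> caps B=0 W=0
Move 5: B@(2,0) -> caps B=1 W=0
Move 6: W@(3,2) -> caps B=1 W=0
Move 7: B@(2,3) -> caps B=1 W=0
Move 8: W@(1,2) -> caps B=1 W=0
Move 9: B@(3,3) -> caps B=1 W=0
Move 10: W@(2,1) -> caps B=1 W=0
Move 11: B@(0,1) -> caps B=1 W=0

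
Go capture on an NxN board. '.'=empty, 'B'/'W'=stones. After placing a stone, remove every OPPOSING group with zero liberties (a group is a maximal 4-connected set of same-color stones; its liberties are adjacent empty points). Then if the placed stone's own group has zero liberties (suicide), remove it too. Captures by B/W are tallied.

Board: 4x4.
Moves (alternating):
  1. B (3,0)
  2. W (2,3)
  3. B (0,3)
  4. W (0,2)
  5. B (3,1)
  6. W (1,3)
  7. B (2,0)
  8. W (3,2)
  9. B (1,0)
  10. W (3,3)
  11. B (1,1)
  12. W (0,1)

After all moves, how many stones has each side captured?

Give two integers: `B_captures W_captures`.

Move 1: B@(3,0) -> caps B=0 W=0
Move 2: W@(2,3) -> caps B=0 W=0
Move 3: B@(0,3) -> caps B=0 W=0
Move 4: W@(0,2) -> caps B=0 W=0
Move 5: B@(3,1) -> caps B=0 W=0
Move 6: W@(1,3) -> caps B=0 W=1
Move 7: B@(2,0) -> caps B=0 W=1
Move 8: W@(3,2) -> caps B=0 W=1
Move 9: B@(1,0) -> caps B=0 W=1
Move 10: W@(3,3) -> caps B=0 W=1
Move 11: B@(1,1) -> caps B=0 W=1
Move 12: W@(0,1) -> caps B=0 W=1

Answer: 0 1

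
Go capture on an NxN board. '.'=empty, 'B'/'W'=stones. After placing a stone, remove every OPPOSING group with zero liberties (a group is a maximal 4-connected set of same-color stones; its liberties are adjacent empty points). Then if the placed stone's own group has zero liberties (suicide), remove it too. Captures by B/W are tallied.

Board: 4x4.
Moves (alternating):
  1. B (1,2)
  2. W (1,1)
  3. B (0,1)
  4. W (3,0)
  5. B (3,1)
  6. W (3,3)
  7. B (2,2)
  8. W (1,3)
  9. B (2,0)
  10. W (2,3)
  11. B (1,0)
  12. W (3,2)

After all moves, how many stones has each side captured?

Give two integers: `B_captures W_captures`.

Answer: 1 0

Derivation:
Move 1: B@(1,2) -> caps B=0 W=0
Move 2: W@(1,1) -> caps B=0 W=0
Move 3: B@(0,1) -> caps B=0 W=0
Move 4: W@(3,0) -> caps B=0 W=0
Move 5: B@(3,1) -> caps B=0 W=0
Move 6: W@(3,3) -> caps B=0 W=0
Move 7: B@(2,2) -> caps B=0 W=0
Move 8: W@(1,3) -> caps B=0 W=0
Move 9: B@(2,0) -> caps B=1 W=0
Move 10: W@(2,3) -> caps B=1 W=0
Move 11: B@(1,0) -> caps B=1 W=0
Move 12: W@(3,2) -> caps B=1 W=0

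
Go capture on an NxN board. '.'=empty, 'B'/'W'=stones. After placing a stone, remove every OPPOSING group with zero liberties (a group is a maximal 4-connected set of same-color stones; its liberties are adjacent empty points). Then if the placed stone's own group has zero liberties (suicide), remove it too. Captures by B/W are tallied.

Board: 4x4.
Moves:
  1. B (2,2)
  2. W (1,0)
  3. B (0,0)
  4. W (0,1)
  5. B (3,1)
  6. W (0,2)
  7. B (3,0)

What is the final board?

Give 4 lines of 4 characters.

Move 1: B@(2,2) -> caps B=0 W=0
Move 2: W@(1,0) -> caps B=0 W=0
Move 3: B@(0,0) -> caps B=0 W=0
Move 4: W@(0,1) -> caps B=0 W=1
Move 5: B@(3,1) -> caps B=0 W=1
Move 6: W@(0,2) -> caps B=0 W=1
Move 7: B@(3,0) -> caps B=0 W=1

Answer: .WW.
W...
..B.
BB..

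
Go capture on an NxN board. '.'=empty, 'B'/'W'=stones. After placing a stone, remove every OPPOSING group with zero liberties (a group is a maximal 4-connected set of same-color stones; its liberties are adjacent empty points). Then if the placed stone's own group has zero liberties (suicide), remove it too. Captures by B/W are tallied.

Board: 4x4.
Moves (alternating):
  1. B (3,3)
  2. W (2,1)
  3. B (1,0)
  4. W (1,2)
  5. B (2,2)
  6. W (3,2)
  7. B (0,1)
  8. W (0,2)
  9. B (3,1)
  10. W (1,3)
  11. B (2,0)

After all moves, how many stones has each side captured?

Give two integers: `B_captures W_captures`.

Move 1: B@(3,3) -> caps B=0 W=0
Move 2: W@(2,1) -> caps B=0 W=0
Move 3: B@(1,0) -> caps B=0 W=0
Move 4: W@(1,2) -> caps B=0 W=0
Move 5: B@(2,2) -> caps B=0 W=0
Move 6: W@(3,2) -> caps B=0 W=0
Move 7: B@(0,1) -> caps B=0 W=0
Move 8: W@(0,2) -> caps B=0 W=0
Move 9: B@(3,1) -> caps B=1 W=0
Move 10: W@(1,3) -> caps B=1 W=0
Move 11: B@(2,0) -> caps B=1 W=0

Answer: 1 0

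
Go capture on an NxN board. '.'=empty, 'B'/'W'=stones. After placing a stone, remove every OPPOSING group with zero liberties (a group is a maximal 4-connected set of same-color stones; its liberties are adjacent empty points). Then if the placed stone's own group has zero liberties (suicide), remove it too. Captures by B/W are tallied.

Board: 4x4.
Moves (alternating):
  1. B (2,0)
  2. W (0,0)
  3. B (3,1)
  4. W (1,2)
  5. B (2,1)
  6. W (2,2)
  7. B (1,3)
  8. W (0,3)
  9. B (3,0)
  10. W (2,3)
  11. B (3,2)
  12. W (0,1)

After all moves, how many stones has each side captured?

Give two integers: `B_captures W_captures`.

Answer: 0 1

Derivation:
Move 1: B@(2,0) -> caps B=0 W=0
Move 2: W@(0,0) -> caps B=0 W=0
Move 3: B@(3,1) -> caps B=0 W=0
Move 4: W@(1,2) -> caps B=0 W=0
Move 5: B@(2,1) -> caps B=0 W=0
Move 6: W@(2,2) -> caps B=0 W=0
Move 7: B@(1,3) -> caps B=0 W=0
Move 8: W@(0,3) -> caps B=0 W=0
Move 9: B@(3,0) -> caps B=0 W=0
Move 10: W@(2,3) -> caps B=0 W=1
Move 11: B@(3,2) -> caps B=0 W=1
Move 12: W@(0,1) -> caps B=0 W=1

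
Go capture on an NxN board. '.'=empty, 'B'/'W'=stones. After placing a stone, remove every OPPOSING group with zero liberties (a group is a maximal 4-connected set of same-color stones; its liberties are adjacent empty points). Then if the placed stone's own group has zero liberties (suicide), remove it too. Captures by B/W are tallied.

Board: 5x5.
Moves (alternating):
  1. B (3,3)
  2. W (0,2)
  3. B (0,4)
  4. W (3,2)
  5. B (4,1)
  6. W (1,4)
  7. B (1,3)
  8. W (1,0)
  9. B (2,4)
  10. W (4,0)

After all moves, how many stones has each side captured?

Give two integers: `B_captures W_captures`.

Move 1: B@(3,3) -> caps B=0 W=0
Move 2: W@(0,2) -> caps B=0 W=0
Move 3: B@(0,4) -> caps B=0 W=0
Move 4: W@(3,2) -> caps B=0 W=0
Move 5: B@(4,1) -> caps B=0 W=0
Move 6: W@(1,4) -> caps B=0 W=0
Move 7: B@(1,3) -> caps B=0 W=0
Move 8: W@(1,0) -> caps B=0 W=0
Move 9: B@(2,4) -> caps B=1 W=0
Move 10: W@(4,0) -> caps B=1 W=0

Answer: 1 0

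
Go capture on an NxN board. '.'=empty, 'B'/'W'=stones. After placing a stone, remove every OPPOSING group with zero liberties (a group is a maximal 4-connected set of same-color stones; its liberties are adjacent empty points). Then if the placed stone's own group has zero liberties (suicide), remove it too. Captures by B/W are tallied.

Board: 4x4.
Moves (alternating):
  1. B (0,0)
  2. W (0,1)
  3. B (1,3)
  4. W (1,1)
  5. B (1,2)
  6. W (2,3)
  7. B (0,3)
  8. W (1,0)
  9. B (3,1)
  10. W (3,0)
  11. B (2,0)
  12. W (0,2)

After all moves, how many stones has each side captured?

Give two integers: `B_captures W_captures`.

Move 1: B@(0,0) -> caps B=0 W=0
Move 2: W@(0,1) -> caps B=0 W=0
Move 3: B@(1,3) -> caps B=0 W=0
Move 4: W@(1,1) -> caps B=0 W=0
Move 5: B@(1,2) -> caps B=0 W=0
Move 6: W@(2,3) -> caps B=0 W=0
Move 7: B@(0,3) -> caps B=0 W=0
Move 8: W@(1,0) -> caps B=0 W=1
Move 9: B@(3,1) -> caps B=0 W=1
Move 10: W@(3,0) -> caps B=0 W=1
Move 11: B@(2,0) -> caps B=1 W=1
Move 12: W@(0,2) -> caps B=1 W=1

Answer: 1 1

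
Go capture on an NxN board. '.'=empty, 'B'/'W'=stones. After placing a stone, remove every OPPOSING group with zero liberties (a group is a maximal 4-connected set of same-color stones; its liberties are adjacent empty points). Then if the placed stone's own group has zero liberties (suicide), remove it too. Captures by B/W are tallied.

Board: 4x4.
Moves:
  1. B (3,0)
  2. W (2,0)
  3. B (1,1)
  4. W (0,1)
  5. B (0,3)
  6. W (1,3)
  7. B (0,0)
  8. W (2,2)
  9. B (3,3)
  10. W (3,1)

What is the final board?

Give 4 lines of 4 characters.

Answer: BW.B
.B.W
W.W.
.W.B

Derivation:
Move 1: B@(3,0) -> caps B=0 W=0
Move 2: W@(2,0) -> caps B=0 W=0
Move 3: B@(1,1) -> caps B=0 W=0
Move 4: W@(0,1) -> caps B=0 W=0
Move 5: B@(0,3) -> caps B=0 W=0
Move 6: W@(1,3) -> caps B=0 W=0
Move 7: B@(0,0) -> caps B=0 W=0
Move 8: W@(2,2) -> caps B=0 W=0
Move 9: B@(3,3) -> caps B=0 W=0
Move 10: W@(3,1) -> caps B=0 W=1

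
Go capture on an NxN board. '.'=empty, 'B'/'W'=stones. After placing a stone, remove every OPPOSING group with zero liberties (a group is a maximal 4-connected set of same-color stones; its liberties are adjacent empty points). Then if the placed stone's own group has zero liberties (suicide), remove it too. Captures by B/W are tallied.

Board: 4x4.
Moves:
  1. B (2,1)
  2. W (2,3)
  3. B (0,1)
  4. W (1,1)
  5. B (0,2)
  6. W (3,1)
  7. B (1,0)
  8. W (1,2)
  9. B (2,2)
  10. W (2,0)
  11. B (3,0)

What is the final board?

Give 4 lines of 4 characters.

Move 1: B@(2,1) -> caps B=0 W=0
Move 2: W@(2,3) -> caps B=0 W=0
Move 3: B@(0,1) -> caps B=0 W=0
Move 4: W@(1,1) -> caps B=0 W=0
Move 5: B@(0,2) -> caps B=0 W=0
Move 6: W@(3,1) -> caps B=0 W=0
Move 7: B@(1,0) -> caps B=0 W=0
Move 8: W@(1,2) -> caps B=0 W=0
Move 9: B@(2,2) -> caps B=0 W=0
Move 10: W@(2,0) -> caps B=0 W=0
Move 11: B@(3,0) -> caps B=1 W=0

Answer: .BB.
BWW.
.BBW
BW..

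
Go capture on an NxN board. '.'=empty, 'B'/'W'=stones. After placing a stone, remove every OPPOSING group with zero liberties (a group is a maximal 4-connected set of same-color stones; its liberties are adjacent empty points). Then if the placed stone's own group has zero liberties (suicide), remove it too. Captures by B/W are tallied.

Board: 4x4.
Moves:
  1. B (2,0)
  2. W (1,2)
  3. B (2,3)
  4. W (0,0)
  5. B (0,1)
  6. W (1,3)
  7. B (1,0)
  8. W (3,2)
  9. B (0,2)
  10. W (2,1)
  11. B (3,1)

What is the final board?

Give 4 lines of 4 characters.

Answer: .BB.
B.WW
BW.B
.BW.

Derivation:
Move 1: B@(2,0) -> caps B=0 W=0
Move 2: W@(1,2) -> caps B=0 W=0
Move 3: B@(2,3) -> caps B=0 W=0
Move 4: W@(0,0) -> caps B=0 W=0
Move 5: B@(0,1) -> caps B=0 W=0
Move 6: W@(1,3) -> caps B=0 W=0
Move 7: B@(1,0) -> caps B=1 W=0
Move 8: W@(3,2) -> caps B=1 W=0
Move 9: B@(0,2) -> caps B=1 W=0
Move 10: W@(2,1) -> caps B=1 W=0
Move 11: B@(3,1) -> caps B=1 W=0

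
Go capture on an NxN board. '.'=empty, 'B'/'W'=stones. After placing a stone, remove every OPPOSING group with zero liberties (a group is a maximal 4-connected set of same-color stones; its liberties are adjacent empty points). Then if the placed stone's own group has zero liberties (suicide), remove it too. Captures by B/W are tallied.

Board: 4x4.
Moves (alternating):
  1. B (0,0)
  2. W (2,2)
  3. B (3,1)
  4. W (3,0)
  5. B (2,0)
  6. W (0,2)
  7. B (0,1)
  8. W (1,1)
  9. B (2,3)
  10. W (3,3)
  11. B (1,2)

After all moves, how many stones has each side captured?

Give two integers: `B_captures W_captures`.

Answer: 1 0

Derivation:
Move 1: B@(0,0) -> caps B=0 W=0
Move 2: W@(2,2) -> caps B=0 W=0
Move 3: B@(3,1) -> caps B=0 W=0
Move 4: W@(3,0) -> caps B=0 W=0
Move 5: B@(2,0) -> caps B=1 W=0
Move 6: W@(0,2) -> caps B=1 W=0
Move 7: B@(0,1) -> caps B=1 W=0
Move 8: W@(1,1) -> caps B=1 W=0
Move 9: B@(2,3) -> caps B=1 W=0
Move 10: W@(3,3) -> caps B=1 W=0
Move 11: B@(1,2) -> caps B=1 W=0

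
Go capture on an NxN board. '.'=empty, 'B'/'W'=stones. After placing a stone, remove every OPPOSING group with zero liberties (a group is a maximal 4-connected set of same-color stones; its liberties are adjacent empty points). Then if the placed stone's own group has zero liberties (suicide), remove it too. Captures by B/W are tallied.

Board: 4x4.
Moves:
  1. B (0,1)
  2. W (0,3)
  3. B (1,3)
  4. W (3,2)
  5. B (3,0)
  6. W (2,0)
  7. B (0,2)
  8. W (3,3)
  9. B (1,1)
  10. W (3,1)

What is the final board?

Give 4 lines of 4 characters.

Move 1: B@(0,1) -> caps B=0 W=0
Move 2: W@(0,3) -> caps B=0 W=0
Move 3: B@(1,3) -> caps B=0 W=0
Move 4: W@(3,2) -> caps B=0 W=0
Move 5: B@(3,0) -> caps B=0 W=0
Move 6: W@(2,0) -> caps B=0 W=0
Move 7: B@(0,2) -> caps B=1 W=0
Move 8: W@(3,3) -> caps B=1 W=0
Move 9: B@(1,1) -> caps B=1 W=0
Move 10: W@(3,1) -> caps B=1 W=1

Answer: .BB.
.B.B
W...
.WWW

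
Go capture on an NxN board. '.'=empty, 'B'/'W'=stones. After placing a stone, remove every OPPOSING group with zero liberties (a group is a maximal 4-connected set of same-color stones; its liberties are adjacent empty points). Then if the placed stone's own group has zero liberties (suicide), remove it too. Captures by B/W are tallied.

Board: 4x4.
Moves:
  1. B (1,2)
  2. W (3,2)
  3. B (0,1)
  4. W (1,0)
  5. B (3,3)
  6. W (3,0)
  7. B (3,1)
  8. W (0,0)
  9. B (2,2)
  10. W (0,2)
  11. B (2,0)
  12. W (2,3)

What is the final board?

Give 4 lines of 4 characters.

Move 1: B@(1,2) -> caps B=0 W=0
Move 2: W@(3,2) -> caps B=0 W=0
Move 3: B@(0,1) -> caps B=0 W=0
Move 4: W@(1,0) -> caps B=0 W=0
Move 5: B@(3,3) -> caps B=0 W=0
Move 6: W@(3,0) -> caps B=0 W=0
Move 7: B@(3,1) -> caps B=0 W=0
Move 8: W@(0,0) -> caps B=0 W=0
Move 9: B@(2,2) -> caps B=1 W=0
Move 10: W@(0,2) -> caps B=1 W=0
Move 11: B@(2,0) -> caps B=2 W=0
Move 12: W@(2,3) -> caps B=2 W=0

Answer: WBW.
W.B.
B.BW
.B.B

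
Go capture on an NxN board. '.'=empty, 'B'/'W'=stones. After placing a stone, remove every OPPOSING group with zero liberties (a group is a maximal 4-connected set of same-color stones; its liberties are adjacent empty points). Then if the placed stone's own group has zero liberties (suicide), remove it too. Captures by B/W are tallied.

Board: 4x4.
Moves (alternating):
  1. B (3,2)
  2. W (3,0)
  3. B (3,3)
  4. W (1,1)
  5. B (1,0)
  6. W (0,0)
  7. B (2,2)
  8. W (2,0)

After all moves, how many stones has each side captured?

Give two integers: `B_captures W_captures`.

Answer: 0 1

Derivation:
Move 1: B@(3,2) -> caps B=0 W=0
Move 2: W@(3,0) -> caps B=0 W=0
Move 3: B@(3,3) -> caps B=0 W=0
Move 4: W@(1,1) -> caps B=0 W=0
Move 5: B@(1,0) -> caps B=0 W=0
Move 6: W@(0,0) -> caps B=0 W=0
Move 7: B@(2,2) -> caps B=0 W=0
Move 8: W@(2,0) -> caps B=0 W=1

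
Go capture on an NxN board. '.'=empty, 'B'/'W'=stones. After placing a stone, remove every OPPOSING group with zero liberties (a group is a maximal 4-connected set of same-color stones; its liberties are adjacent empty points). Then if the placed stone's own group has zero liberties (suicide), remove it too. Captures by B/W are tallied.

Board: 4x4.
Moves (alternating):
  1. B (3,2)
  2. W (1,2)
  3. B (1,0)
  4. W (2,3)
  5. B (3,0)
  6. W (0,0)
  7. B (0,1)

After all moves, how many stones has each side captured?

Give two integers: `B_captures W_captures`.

Answer: 1 0

Derivation:
Move 1: B@(3,2) -> caps B=0 W=0
Move 2: W@(1,2) -> caps B=0 W=0
Move 3: B@(1,0) -> caps B=0 W=0
Move 4: W@(2,3) -> caps B=0 W=0
Move 5: B@(3,0) -> caps B=0 W=0
Move 6: W@(0,0) -> caps B=0 W=0
Move 7: B@(0,1) -> caps B=1 W=0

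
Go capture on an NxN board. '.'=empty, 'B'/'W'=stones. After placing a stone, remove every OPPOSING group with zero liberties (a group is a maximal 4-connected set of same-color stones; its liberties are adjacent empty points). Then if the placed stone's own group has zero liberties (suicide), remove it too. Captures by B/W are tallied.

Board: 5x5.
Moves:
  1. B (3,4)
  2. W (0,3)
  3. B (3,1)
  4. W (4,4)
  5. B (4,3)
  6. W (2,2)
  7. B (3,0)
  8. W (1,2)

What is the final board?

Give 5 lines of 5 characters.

Move 1: B@(3,4) -> caps B=0 W=0
Move 2: W@(0,3) -> caps B=0 W=0
Move 3: B@(3,1) -> caps B=0 W=0
Move 4: W@(4,4) -> caps B=0 W=0
Move 5: B@(4,3) -> caps B=1 W=0
Move 6: W@(2,2) -> caps B=1 W=0
Move 7: B@(3,0) -> caps B=1 W=0
Move 8: W@(1,2) -> caps B=1 W=0

Answer: ...W.
..W..
..W..
BB..B
...B.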